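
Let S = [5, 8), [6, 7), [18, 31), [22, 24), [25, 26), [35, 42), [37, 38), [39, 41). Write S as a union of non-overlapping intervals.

[6, 7) overlaps/touches [5, 8) → extend to [5, 8).
[18, 31) is disjoint → start new block.
[22, 24) overlaps/touches [18, 31) → extend to [18, 31).
[25, 26) overlaps/touches [18, 31) → extend to [18, 31).
[35, 42) is disjoint → start new block.
[37, 38) overlaps/touches [35, 42) → extend to [35, 42).
[39, 41) overlaps/touches [35, 42) → extend to [35, 42).

[5, 8) ∪ [18, 31) ∪ [35, 42)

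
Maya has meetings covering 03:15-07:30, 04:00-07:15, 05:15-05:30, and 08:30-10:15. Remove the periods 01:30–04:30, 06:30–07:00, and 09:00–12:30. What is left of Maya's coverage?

04:30-06:30, 07:00-07:30, 08:30-09:00

A, merged: 03:15-07:30, 08:30-10:15.
03:15-07:30 with B removed leaves 04:30-06:30, 07:00-07:30.
08:30-10:15 with B removed leaves 08:30-09:00.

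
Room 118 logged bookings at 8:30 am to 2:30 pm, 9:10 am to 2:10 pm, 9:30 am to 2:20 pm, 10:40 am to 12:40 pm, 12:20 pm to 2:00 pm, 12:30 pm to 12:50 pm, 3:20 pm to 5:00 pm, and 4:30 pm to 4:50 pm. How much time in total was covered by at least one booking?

7 h 40 min

Merged: 8:30 am–2:30 pm, 3:20 pm–5:00 pm.
Lengths: 6 h + 1 h 40 min = 7 h 40 min.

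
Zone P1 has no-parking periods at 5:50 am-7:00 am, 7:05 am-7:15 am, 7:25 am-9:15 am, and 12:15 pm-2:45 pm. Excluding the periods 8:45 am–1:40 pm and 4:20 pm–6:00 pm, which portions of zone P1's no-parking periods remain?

5:50 am–7:00 am, 7:05 am–7:15 am, 7:25 am–8:45 am, 1:40 pm–2:45 pm

5:50 am–7:00 am: nothing removed.
7:05 am–7:15 am: nothing removed.
7:25 am–9:15 am \ B = 7:25 am–8:45 am.
12:15 pm–2:45 pm \ B = 1:40 pm–2:45 pm.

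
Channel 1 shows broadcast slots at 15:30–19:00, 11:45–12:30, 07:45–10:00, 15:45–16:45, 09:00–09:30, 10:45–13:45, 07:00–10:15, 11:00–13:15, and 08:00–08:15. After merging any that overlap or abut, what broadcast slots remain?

07:00-10:15, 10:45-13:45, 15:30-19:00

Sort by start: 07:00-10:15, 07:45-10:00, 08:00-08:15, 09:00-09:30, 10:45-13:45, 11:00-13:15, 11:45-12:30, 15:30-19:00, 15:45-16:45.
07:45-10:00 overlaps/touches 07:00-10:15 → extend to 07:00-10:15.
08:00-08:15 overlaps/touches 07:00-10:15 → extend to 07:00-10:15.
09:00-09:30 overlaps/touches 07:00-10:15 → extend to 07:00-10:15.
10:45-13:45 is disjoint → start new block.
11:00-13:15 overlaps/touches 10:45-13:45 → extend to 10:45-13:45.
11:45-12:30 overlaps/touches 10:45-13:45 → extend to 10:45-13:45.
15:30-19:00 is disjoint → start new block.
15:45-16:45 overlaps/touches 15:30-19:00 → extend to 15:30-19:00.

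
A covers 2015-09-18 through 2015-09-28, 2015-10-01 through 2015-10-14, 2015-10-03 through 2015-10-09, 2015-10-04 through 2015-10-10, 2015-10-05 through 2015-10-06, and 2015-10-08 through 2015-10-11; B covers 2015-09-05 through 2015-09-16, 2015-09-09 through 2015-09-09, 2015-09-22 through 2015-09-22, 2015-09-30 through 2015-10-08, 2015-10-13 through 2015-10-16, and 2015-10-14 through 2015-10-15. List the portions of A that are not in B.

A, merged: 2015-09-18 through 2015-09-28, 2015-10-01 through 2015-10-14.
B, merged: 2015-09-05 through 2015-09-16, 2015-09-22 through 2015-09-22, 2015-09-30 through 2015-10-08, 2015-10-13 through 2015-10-16.
2015-09-18 through 2015-09-28 minus B → 2015-09-18 through 2015-09-21, 2015-09-23 through 2015-09-28.
2015-10-01 through 2015-10-14 minus B → 2015-10-09 through 2015-10-12.

2015-09-18 through 2015-09-21, 2015-09-23 through 2015-09-28, 2015-10-09 through 2015-10-12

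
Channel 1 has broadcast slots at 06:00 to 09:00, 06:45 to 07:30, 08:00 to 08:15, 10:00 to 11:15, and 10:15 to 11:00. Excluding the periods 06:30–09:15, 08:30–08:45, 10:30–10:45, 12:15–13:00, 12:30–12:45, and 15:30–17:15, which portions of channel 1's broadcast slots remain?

06:00–06:30, 10:00–10:30, 10:45–11:15

First set merges to 06:00–09:00, 10:00–11:15.
Second set merges to 06:30–09:15, 10:30–10:45, 12:15–13:00, 15:30–17:15.
06:00–09:00 with B removed leaves 06:00–06:30.
10:00–11:15 with B removed leaves 10:00–10:30, 10:45–11:15.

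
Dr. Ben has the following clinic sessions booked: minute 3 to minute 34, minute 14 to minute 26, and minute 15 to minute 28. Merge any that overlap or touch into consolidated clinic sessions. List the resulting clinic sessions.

minute 3 to minute 34

minute 14 to minute 26 overlaps/touches minute 3 to minute 34 → extend to minute 3 to minute 34.
minute 15 to minute 28 overlaps/touches minute 3 to minute 34 → extend to minute 3 to minute 34.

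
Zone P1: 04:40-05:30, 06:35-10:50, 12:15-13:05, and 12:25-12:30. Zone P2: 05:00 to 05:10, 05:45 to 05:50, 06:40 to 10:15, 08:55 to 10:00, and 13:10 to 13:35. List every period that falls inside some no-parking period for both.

05:00-05:10, 06:40-10:15

A, merged: 04:40-05:30, 06:35-10:50, 12:15-13:05.
B, merged: 05:00-05:10, 05:45-05:50, 06:40-10:15, 13:10-13:35.
04:40-05:30 meets the second set on 05:00-05:10.
06:35-10:50 meets the second set on 06:40-10:15.
12:15-13:05: no overlap with the second set.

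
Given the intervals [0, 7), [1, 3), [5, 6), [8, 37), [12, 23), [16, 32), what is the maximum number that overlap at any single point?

Sweep endpoints in order; track running count of active intervals.
Peak of 3 reached at 16.

3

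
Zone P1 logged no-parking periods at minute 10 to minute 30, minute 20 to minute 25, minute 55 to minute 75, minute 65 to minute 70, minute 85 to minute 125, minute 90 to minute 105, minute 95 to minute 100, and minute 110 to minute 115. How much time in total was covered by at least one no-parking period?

Merged: minute 10 to minute 30, minute 55 to minute 75, minute 85 to minute 125.
Lengths: 20 minutes + 20 minutes + 40 minutes = 80 minutes.

80 minutes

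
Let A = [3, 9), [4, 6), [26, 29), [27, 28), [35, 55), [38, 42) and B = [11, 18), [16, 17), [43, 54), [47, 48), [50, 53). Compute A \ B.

[3, 9) ∪ [26, 29) ∪ [35, 43) ∪ [54, 55)

Merge the first list: [3, 9), [26, 29), [35, 55).
Merge the second list: [11, 18), [43, 54).
[3, 9): no B overlap → unchanged.
[26, 29): no B overlap → unchanged.
[35, 55) minus B → [35, 43), [54, 55).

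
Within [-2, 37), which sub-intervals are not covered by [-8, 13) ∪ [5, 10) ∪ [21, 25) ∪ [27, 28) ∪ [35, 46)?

[13, 21) ∪ [25, 27) ∪ [28, 35)

After merging, the occupied span is [-8, 13), [21, 25), [27, 28), [35, 46).
Complement within [-2, 37): [13, 21), [25, 27), [28, 35).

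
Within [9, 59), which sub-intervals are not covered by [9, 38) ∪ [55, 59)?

The merged coverage is [9, 38), [55, 59).
Complement within [9, 59): [38, 55).

[38, 55)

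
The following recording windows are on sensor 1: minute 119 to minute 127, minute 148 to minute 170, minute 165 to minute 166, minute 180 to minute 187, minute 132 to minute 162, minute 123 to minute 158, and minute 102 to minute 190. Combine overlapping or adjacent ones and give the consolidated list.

Sort by start: minute 102 to minute 190, minute 119 to minute 127, minute 123 to minute 158, minute 132 to minute 162, minute 148 to minute 170, minute 165 to minute 166, minute 180 to minute 187.
minute 119 to minute 127 overlaps/touches minute 102 to minute 190 → extend to minute 102 to minute 190.
minute 123 to minute 158 overlaps/touches minute 102 to minute 190 → extend to minute 102 to minute 190.
minute 132 to minute 162 overlaps/touches minute 102 to minute 190 → extend to minute 102 to minute 190.
minute 148 to minute 170 overlaps/touches minute 102 to minute 190 → extend to minute 102 to minute 190.
minute 165 to minute 166 overlaps/touches minute 102 to minute 190 → extend to minute 102 to minute 190.
minute 180 to minute 187 overlaps/touches minute 102 to minute 190 → extend to minute 102 to minute 190.

minute 102 to minute 190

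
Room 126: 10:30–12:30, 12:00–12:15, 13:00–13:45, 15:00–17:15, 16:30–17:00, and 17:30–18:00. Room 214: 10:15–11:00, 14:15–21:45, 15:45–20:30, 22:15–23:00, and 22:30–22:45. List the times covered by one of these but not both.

10:15–10:30, 11:00–12:30, 13:00–13:45, 14:15–15:00, 17:15–17:30, 18:00–21:45, 22:15–23:00

A, merged: 10:30–12:30, 13:00–13:45, 15:00–17:15, 17:30–18:00.
B, merged: 10:15–11:00, 14:15–21:45, 22:15–23:00.
A \ B = 11:00–12:30, 13:00–13:45.
B \ A = 10:15–10:30, 14:15–15:00, 17:15–17:30, 18:00–21:45, 22:15–23:00.
Union of the two gives the symmetric difference.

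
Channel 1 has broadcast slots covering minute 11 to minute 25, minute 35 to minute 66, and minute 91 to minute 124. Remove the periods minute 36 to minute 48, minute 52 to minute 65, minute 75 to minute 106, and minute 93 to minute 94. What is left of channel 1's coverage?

minute 11 to minute 25, minute 35 to minute 36, minute 48 to minute 52, minute 65 to minute 66, minute 106 to minute 124

Second set merges to minute 36 to minute 48, minute 52 to minute 65, minute 75 to minute 106.
minute 11 to minute 25: no B overlap → unchanged.
minute 35 to minute 66 minus B → minute 35 to minute 36, minute 48 to minute 52, minute 65 to minute 66.
minute 91 to minute 124 minus B → minute 106 to minute 124.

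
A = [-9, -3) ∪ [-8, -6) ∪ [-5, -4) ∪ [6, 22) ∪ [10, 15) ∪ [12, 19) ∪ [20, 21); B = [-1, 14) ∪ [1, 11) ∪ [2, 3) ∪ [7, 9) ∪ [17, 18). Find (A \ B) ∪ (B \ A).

Merge the first list: [-9, -3), [6, 22).
Merge the second list: [-1, 14), [17, 18).
A but not B: [-9, -3), [14, 17), [18, 22).
B but not A: [-1, 6).
Combining gives A △ B.

[-9, -3) ∪ [-1, 6) ∪ [14, 17) ∪ [18, 22)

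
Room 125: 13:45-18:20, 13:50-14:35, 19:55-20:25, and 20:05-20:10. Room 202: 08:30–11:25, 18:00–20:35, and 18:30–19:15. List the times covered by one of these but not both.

Merge the first list: 13:45–18:20, 19:55–20:25.
Merge the second list: 08:30–11:25, 18:00–20:35.
A but not B: 13:45–18:00.
B but not A: 08:30–11:25, 18:20–19:55, 20:25–20:35.
Combining gives A △ B.

08:30–11:25, 13:45–18:00, 18:20–19:55, 20:25–20:35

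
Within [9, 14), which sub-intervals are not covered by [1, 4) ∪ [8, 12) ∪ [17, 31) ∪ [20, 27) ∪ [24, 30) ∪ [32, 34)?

Covered (merged): [1, 4), [8, 12), [17, 31), [32, 34).
Gaps within [9, 14): [12, 14).

[12, 14)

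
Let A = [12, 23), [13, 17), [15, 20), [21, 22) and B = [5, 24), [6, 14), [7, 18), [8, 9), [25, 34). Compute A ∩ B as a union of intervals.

First set merges to [12, 23).
Second set merges to [5, 24), [25, 34).
[12, 23) meets the second set on [12, 23).

[12, 23)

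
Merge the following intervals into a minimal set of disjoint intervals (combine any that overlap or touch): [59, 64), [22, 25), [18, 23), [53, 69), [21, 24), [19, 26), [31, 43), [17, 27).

Sort by start: [17, 27), [18, 23), [19, 26), [21, 24), [22, 25), [31, 43), [53, 69), [59, 64).
[18, 23) overlaps/touches [17, 27) → extend to [17, 27).
[19, 26) overlaps/touches [17, 27) → extend to [17, 27).
[21, 24) overlaps/touches [17, 27) → extend to [17, 27).
[22, 25) overlaps/touches [17, 27) → extend to [17, 27).
[31, 43) is disjoint → start new block.
[53, 69) is disjoint → start new block.
[59, 64) overlaps/touches [53, 69) → extend to [53, 69).

[17, 27) ∪ [31, 43) ∪ [53, 69)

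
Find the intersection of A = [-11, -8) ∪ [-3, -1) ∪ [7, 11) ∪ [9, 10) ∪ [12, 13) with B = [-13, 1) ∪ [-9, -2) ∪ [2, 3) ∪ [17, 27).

[-11, -8) ∪ [-3, -1)

A, merged: [-11, -8), [-3, -1), [7, 11), [12, 13).
B, merged: [-13, 1), [2, 3), [17, 27).
[-11, -8) meets the second set on [-11, -8).
[-3, -1) meets the second set on [-3, -1).
[7, 11): no overlap with the second set.
[12, 13): no overlap with the second set.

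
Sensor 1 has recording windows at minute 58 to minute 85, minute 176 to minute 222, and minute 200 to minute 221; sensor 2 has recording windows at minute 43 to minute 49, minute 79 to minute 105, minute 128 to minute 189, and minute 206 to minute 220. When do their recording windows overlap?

First set merges to minute 58 to minute 85, minute 176 to minute 222.
minute 58 to minute 85 overlaps B on minute 79 to minute 85.
minute 176 to minute 222 overlaps B on minute 176 to minute 189, minute 206 to minute 220.

minute 79 to minute 85, minute 176 to minute 189, minute 206 to minute 220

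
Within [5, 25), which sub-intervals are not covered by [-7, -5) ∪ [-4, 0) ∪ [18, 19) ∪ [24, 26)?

Covered (merged): [-7, -5), [-4, 0), [18, 19), [24, 26).
Uncovered inside [5, 25): [5, 18), [19, 24).

[5, 18) ∪ [19, 24)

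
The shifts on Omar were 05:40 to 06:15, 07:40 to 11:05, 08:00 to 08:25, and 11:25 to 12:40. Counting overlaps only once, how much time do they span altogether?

Merged: 05:40-06:15, 07:40-11:05, 11:25-12:40.
Lengths: 35 min + 3 h 25 min + 1 h 15 min = 5 h 15 min.

5 h 15 min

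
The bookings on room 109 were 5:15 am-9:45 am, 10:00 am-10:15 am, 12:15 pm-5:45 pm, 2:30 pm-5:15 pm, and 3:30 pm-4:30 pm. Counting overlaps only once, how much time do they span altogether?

Merged: 5:15 am-9:45 am, 10:00 am-10:15 am, 12:15 pm-5:45 pm.
Lengths: 4 h 30 min + 15 min + 5 h 30 min = 10 h 15 min.

10 h 15 min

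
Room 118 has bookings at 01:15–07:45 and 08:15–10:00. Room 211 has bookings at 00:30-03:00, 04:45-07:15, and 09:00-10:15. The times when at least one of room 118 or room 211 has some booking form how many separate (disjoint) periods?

2

A ∪ B = 00:30-07:45, 08:15-10:15.
That is 2 disjoint pieces.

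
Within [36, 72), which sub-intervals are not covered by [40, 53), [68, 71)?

[36, 40) ∪ [53, 68) ∪ [71, 72)

After merging, the occupied span is [40, 53), [68, 71).
Uncovered inside [36, 72): [36, 40), [53, 68), [71, 72).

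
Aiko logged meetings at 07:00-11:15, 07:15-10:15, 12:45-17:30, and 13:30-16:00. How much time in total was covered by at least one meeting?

Merged: 07:00–11:15, 12:45–17:30.
Lengths: 4 h 15 min + 4 h 45 min = 9 h.

9 h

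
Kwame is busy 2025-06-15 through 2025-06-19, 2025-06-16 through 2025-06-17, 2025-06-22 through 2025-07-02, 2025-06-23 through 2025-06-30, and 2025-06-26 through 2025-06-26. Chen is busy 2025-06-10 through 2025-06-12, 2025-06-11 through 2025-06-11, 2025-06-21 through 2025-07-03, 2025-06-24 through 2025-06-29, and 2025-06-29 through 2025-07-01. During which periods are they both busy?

2025-06-22 through 2025-07-02

A, merged: 2025-06-15 through 2025-06-19, 2025-06-22 through 2025-07-02.
B, merged: 2025-06-10 through 2025-06-12, 2025-06-21 through 2025-07-03.
2025-06-15 through 2025-06-19 meets no B interval.
2025-06-22 through 2025-07-02 ∩ B → 2025-06-22 through 2025-07-02.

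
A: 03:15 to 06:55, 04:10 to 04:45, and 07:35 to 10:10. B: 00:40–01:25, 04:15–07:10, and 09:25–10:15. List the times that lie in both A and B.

04:15–06:55, 09:25–10:10

Merge the first list: 03:15–06:55, 07:35–10:10.
03:15–06:55 ∩ B → 04:15–06:55.
07:35–10:10 ∩ B → 09:25–10:10.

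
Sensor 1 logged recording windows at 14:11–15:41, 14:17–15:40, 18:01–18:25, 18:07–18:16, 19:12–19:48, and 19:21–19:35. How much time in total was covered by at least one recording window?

2 h 30 min

Merged: 14:11–15:41, 18:01–18:25, 19:12–19:48.
Lengths: 1 h 30 min + 24 min + 36 min = 2 h 30 min.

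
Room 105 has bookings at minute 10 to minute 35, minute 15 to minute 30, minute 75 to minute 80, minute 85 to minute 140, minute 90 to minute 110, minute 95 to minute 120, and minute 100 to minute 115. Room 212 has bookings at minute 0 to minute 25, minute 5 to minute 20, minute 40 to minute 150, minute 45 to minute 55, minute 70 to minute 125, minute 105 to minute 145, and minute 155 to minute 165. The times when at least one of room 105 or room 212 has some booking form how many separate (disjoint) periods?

3

A, merged: minute 10 to minute 35, minute 75 to minute 80, minute 85 to minute 140.
B, merged: minute 0 to minute 25, minute 40 to minute 150, minute 155 to minute 165.
A ∪ B = minute 0 to minute 35, minute 40 to minute 150, minute 155 to minute 165.
That is 3 disjoint pieces.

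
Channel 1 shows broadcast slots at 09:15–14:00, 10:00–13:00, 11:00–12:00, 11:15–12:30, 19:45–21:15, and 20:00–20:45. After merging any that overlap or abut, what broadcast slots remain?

10:00–13:00 overlaps/touches 09:15–14:00 → extend to 09:15–14:00.
11:00–12:00 overlaps/touches 09:15–14:00 → extend to 09:15–14:00.
11:15–12:30 overlaps/touches 09:15–14:00 → extend to 09:15–14:00.
19:45–21:15 is disjoint → start new block.
20:00–20:45 overlaps/touches 19:45–21:15 → extend to 19:45–21:15.

09:15–14:00, 19:45–21:15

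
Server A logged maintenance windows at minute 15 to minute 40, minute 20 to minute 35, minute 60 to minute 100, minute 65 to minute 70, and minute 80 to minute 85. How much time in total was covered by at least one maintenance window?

65 minutes

Merged: minute 15 to minute 40, minute 60 to minute 100.
Lengths: 25 minutes + 40 minutes = 65 minutes.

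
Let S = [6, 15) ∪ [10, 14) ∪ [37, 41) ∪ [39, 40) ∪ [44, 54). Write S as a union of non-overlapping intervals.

[10, 14) overlaps/touches [6, 15) → extend to [6, 15).
[37, 41) is disjoint → start new block.
[39, 40) overlaps/touches [37, 41) → extend to [37, 41).
[44, 54) is disjoint → start new block.

[6, 15) ∪ [37, 41) ∪ [44, 54)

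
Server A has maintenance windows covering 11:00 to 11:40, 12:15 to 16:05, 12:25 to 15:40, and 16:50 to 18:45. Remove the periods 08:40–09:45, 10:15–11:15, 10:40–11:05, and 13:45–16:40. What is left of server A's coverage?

A, merged: 11:00–11:40, 12:15–16:05, 16:50–18:45.
B, merged: 08:40–09:45, 10:15–11:15, 13:45–16:40.
11:00–11:40 minus B → 11:15–11:40.
12:15–16:05 minus B → 12:15–13:45.
16:50–18:45: no B overlap → unchanged.

11:15–11:40, 12:15–13:45, 16:50–18:45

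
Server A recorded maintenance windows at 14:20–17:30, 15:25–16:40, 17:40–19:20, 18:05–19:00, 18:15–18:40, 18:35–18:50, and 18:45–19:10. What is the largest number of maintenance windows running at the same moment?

At 18:35, 4 of the intervals are simultaneously active.
No point has more.

4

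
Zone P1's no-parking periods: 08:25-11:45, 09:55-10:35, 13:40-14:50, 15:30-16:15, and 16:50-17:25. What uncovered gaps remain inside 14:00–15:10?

Covered (merged): 08:25-11:45, 13:40-14:50, 15:30-16:15, 16:50-17:25.
Gaps within 14:00-15:10: 14:50-15:10.

14:50-15:10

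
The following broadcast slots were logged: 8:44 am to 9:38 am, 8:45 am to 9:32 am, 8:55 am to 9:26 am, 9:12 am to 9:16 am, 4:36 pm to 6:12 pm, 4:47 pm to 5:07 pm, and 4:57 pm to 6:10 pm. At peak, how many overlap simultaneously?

4

Walk the sorted start/end points keeping a running depth.
The depth first hits 4 at 9:12 am.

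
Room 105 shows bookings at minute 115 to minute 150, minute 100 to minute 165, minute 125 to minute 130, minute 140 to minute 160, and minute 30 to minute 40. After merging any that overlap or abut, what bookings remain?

Sort by start: minute 30 to minute 40, minute 100 to minute 165, minute 115 to minute 150, minute 125 to minute 130, minute 140 to minute 160.
minute 100 to minute 165 is disjoint → start new block.
minute 115 to minute 150 overlaps/touches minute 100 to minute 165 → extend to minute 100 to minute 165.
minute 125 to minute 130 overlaps/touches minute 100 to minute 165 → extend to minute 100 to minute 165.
minute 140 to minute 160 overlaps/touches minute 100 to minute 165 → extend to minute 100 to minute 165.

minute 30 to minute 40, minute 100 to minute 165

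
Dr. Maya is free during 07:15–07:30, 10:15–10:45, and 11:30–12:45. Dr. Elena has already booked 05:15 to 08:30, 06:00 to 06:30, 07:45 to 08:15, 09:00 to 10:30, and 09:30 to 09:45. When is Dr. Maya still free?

Second set merges to 05:15–08:30, 09:00–10:30.
07:15–07:30 lies entirely inside B → drops out.
10:15–10:45 with B removed leaves 10:30–10:45.
11:30–12:45 is untouched.

10:30–10:45, 11:30–12:45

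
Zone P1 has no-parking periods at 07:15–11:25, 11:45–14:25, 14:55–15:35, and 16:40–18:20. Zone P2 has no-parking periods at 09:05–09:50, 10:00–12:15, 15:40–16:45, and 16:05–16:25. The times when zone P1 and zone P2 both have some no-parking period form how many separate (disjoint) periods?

Merge the second list: 09:05–09:50, 10:00–12:15, 15:40–16:45.
A ∩ B = 09:05–09:50, 10:00–11:25, 11:45–12:15, 16:40–16:45.
That is 4 disjoint pieces.

4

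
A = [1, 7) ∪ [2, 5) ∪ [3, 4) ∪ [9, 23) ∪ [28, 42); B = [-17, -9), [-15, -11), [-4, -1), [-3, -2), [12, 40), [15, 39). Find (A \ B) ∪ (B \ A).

[-17, -9) ∪ [-4, -1) ∪ [1, 7) ∪ [9, 12) ∪ [23, 28) ∪ [40, 42)

A, merged: [1, 7), [9, 23), [28, 42).
B, merged: [-17, -9), [-4, -1), [12, 40).
Only in the first: [1, 7), [9, 12), [40, 42).
Only in the second: [-17, -9), [-4, -1), [23, 28).
Together these are the periods covered by exactly one.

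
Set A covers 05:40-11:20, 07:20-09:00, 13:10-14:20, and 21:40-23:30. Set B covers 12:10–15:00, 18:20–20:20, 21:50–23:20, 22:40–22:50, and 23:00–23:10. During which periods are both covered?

13:10-14:20, 21:50-23:20

Merge the first list: 05:40-11:20, 13:10-14:20, 21:40-23:30.
Merge the second list: 12:10-15:00, 18:20-20:20, 21:50-23:20.
05:40-11:20 meets no B interval.
13:10-14:20 ∩ B → 13:10-14:20.
21:40-23:30 ∩ B → 21:50-23:20.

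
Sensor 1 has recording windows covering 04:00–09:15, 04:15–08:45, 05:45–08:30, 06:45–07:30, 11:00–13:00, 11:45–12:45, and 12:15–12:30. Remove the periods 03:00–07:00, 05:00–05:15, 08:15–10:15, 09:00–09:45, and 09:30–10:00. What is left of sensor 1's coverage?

Merge the first list: 04:00-09:15, 11:00-13:00.
Merge the second list: 03:00-07:00, 08:15-10:15.
04:00-09:15 with B removed leaves 07:00-08:15.
11:00-13:00 is untouched.

07:00-08:15, 11:00-13:00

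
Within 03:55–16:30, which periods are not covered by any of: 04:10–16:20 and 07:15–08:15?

03:55–04:10, 16:20–16:30

Covered (merged): 04:10–16:20.
Uncovered inside 03:55–16:30: 03:55–04:10, 16:20–16:30.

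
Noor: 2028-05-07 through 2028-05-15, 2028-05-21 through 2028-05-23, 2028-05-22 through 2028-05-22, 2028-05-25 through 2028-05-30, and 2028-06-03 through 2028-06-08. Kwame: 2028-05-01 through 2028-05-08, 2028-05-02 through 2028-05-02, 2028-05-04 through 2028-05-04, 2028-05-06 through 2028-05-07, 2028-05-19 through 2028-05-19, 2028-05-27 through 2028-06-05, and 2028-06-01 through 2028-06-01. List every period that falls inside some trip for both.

First set merges to 2028-05-07 through 2028-05-15, 2028-05-21 through 2028-05-23, 2028-05-25 through 2028-05-30, 2028-06-03 through 2028-06-08.
Second set merges to 2028-05-01 through 2028-05-08, 2028-05-19 through 2028-05-19, 2028-05-27 through 2028-06-05.
2028-05-07 through 2028-05-15 ∩ B → 2028-05-07 through 2028-05-08.
2028-05-21 through 2028-05-23 meets no B interval.
2028-05-25 through 2028-05-30 ∩ B → 2028-05-27 through 2028-05-30.
2028-06-03 through 2028-06-08 ∩ B → 2028-06-03 through 2028-06-05.

2028-05-07 through 2028-05-08, 2028-05-27 through 2028-05-30, 2028-06-03 through 2028-06-05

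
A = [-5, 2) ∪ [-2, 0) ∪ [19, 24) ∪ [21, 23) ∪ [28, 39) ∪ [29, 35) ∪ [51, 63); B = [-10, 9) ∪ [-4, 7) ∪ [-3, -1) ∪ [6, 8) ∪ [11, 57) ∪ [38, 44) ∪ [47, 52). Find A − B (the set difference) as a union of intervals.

A, merged: [-5, 2), [19, 24), [28, 39), [51, 63).
B, merged: [-10, 9), [11, 57).
[-5, 2) lies entirely inside B → drops out.
[19, 24) lies entirely inside B → drops out.
[28, 39) lies entirely inside B → drops out.
[51, 63) with B removed leaves [57, 63).

[57, 63)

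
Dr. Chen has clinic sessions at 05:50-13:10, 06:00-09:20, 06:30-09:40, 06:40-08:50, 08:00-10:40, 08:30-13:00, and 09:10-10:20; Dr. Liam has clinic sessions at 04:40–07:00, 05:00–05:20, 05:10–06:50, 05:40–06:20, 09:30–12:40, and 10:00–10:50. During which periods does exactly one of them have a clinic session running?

A, merged: 05:50-13:10.
B, merged: 04:40-07:00, 09:30-12:40.
A \ B = 07:00-09:30, 12:40-13:10.
B \ A = 04:40-05:50.
Union of the two gives the symmetric difference.

04:40-05:50, 07:00-09:30, 12:40-13:10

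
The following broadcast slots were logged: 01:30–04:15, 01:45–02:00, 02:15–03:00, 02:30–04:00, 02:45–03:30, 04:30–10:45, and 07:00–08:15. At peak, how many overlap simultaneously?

4

Sweep endpoints in order; track running count of active intervals.
Peak of 4 reached at 02:45.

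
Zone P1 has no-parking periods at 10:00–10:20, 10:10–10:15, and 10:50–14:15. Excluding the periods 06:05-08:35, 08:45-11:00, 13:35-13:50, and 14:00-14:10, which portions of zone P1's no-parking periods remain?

First set merges to 10:00–10:20, 10:50–14:15.
10:00–10:20: entirely removed.
10:50–14:15 \ B = 11:00–13:35, 13:50–14:00, 14:10–14:15.

11:00–13:35, 13:50–14:00, 14:10–14:15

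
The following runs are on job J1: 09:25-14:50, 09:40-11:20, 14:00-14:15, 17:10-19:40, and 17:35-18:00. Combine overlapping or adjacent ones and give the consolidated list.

09:40-11:20 overlaps/touches 09:25-14:50 → extend to 09:25-14:50.
14:00-14:15 overlaps/touches 09:25-14:50 → extend to 09:25-14:50.
17:10-19:40 is disjoint → start new block.
17:35-18:00 overlaps/touches 17:10-19:40 → extend to 17:10-19:40.

09:25-14:50, 17:10-19:40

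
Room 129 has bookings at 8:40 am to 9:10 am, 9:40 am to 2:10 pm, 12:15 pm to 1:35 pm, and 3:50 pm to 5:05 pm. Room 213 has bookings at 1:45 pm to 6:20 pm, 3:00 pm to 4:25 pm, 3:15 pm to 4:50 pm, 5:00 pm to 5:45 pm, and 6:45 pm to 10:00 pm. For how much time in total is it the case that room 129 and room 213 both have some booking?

1 h 40 min

First set merges to 8:40 am–9:10 am, 9:40 am–2:10 pm, 3:50 pm–5:05 pm.
Second set merges to 1:45 pm–6:20 pm, 6:45 pm–10:00 pm.
A ∩ B = 1:45 pm–2:10 pm, 3:50 pm–5:05 pm.
Total: 25 min + 1 h 15 min = 1 h 40 min.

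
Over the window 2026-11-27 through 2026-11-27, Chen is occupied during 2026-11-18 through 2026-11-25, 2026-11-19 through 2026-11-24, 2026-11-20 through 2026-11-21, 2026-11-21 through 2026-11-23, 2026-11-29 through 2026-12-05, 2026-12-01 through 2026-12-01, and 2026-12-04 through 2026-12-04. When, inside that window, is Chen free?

2026-11-27 through 2026-11-27

The merged coverage is 2026-11-18 through 2026-11-25, 2026-11-29 through 2026-12-05.
Uncovered inside 2026-11-27 through 2026-11-27: 2026-11-27 through 2026-11-27.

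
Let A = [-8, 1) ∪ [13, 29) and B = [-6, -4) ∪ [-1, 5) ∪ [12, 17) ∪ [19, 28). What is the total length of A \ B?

8

A \ B = [-8, -6), [-4, -1), [17, 19), [28, 29).
Total: 2 + 3 + 2 + 1 = 8.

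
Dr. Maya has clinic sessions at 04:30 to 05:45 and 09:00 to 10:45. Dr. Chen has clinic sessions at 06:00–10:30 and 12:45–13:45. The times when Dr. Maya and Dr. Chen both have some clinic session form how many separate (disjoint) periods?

A ∩ B = 09:00–10:30.
That is 1 disjoint piece.

1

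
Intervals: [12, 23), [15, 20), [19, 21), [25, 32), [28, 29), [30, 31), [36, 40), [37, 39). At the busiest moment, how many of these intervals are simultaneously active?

At 19, 3 of the intervals are simultaneously active.
No point has more.

3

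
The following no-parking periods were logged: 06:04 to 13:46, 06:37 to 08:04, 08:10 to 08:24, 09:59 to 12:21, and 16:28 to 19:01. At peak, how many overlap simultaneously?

2

At 06:37, 2 of the intervals are simultaneously active.
No point has more.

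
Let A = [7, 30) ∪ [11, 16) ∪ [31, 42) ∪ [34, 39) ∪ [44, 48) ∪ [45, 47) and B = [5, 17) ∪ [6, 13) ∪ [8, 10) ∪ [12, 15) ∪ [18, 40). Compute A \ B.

First set merges to [7, 30), [31, 42), [44, 48).
Second set merges to [5, 17), [18, 40).
[7, 30) minus B → [17, 18).
[31, 42) minus B → [40, 42).
[44, 48): no B overlap → unchanged.

[17, 18) ∪ [40, 42) ∪ [44, 48)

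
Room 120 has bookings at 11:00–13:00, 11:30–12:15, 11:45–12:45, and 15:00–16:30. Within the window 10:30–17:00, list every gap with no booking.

10:30-11:00, 13:00-15:00, 16:30-17:00

Covered (merged): 11:00-13:00, 15:00-16:30.
Gaps within 10:30-17:00: 10:30-11:00, 13:00-15:00, 16:30-17:00.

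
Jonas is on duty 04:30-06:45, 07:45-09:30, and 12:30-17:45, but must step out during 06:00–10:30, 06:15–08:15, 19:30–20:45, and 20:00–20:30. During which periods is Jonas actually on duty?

04:30–06:00, 12:30–17:45

B, merged: 06:00–10:30, 19:30–20:45.
04:30–06:45 minus B → 04:30–06:00.
07:45–09:30: fully covered by B → removed.
12:30–17:45: no B overlap → unchanged.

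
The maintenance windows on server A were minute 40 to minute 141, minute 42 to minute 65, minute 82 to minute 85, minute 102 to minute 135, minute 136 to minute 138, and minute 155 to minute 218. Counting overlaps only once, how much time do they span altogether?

164 minutes

Merged: minute 40 to minute 141, minute 155 to minute 218.
Lengths: 101 minutes + 63 minutes = 164 minutes.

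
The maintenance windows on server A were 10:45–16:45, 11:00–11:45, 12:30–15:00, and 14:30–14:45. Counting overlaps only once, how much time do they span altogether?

6 h

Merged: 10:45–16:45.
Length: 6 h.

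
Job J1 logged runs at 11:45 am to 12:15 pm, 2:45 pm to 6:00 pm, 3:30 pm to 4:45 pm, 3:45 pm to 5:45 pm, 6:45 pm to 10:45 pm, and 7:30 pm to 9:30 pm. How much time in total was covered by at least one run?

Merged: 11:45 am–12:15 pm, 2:45 pm–6:00 pm, 6:45 pm–10:45 pm.
Lengths: 30 min + 3 h 15 min + 4 h = 7 h 45 min.

7 h 45 min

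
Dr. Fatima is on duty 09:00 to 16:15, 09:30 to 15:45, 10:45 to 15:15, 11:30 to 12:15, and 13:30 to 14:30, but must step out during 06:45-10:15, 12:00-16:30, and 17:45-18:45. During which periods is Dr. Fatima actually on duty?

First set merges to 09:00–16:15.
09:00–16:15 \ B = 10:15–12:00.

10:15–12:00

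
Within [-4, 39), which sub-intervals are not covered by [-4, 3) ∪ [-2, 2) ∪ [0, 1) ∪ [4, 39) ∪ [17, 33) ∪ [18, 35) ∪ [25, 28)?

[3, 4)

The merged coverage is [-4, 3), [4, 39).
Uncovered inside [-4, 39): [3, 4).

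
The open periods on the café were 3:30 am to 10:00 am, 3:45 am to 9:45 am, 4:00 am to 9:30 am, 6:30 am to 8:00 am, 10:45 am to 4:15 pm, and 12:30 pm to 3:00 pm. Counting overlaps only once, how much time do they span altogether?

Merged: 3:30 am-10:00 am, 10:45 am-4:15 pm.
Lengths: 6 h 30 min + 5 h 30 min = 12 h.

12 h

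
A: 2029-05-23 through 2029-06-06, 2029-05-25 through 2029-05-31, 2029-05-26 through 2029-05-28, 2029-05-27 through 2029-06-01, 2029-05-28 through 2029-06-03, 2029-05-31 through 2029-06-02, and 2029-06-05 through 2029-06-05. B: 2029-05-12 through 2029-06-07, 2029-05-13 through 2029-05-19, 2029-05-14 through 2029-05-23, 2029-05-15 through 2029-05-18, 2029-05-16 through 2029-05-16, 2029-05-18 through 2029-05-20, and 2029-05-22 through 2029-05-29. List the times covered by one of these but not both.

Merge the first list: 2029-05-23 through 2029-06-06.
Merge the second list: 2029-05-12 through 2029-06-07.
A but not B: none.
B but not A: 2029-05-12 through 2029-05-22, 2029-06-07 through 2029-06-07.
Combining gives A △ B.

2029-05-12 through 2029-05-22, 2029-06-07 through 2029-06-07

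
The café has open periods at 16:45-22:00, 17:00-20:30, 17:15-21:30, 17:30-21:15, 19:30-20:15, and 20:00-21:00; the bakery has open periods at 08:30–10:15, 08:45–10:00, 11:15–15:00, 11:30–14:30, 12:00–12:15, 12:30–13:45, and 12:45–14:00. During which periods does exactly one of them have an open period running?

08:30–10:15, 11:15–15:00, 16:45–22:00

Merge the first list: 16:45–22:00.
Merge the second list: 08:30–10:15, 11:15–15:00.
Only in the first: 16:45–22:00.
Only in the second: 08:30–10:15, 11:15–15:00.
Together these are the periods covered by exactly one.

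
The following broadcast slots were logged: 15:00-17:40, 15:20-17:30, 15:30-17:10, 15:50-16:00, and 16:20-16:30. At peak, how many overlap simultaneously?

Sweep endpoints in order; track running count of active intervals.
Peak of 4 reached at 15:50.

4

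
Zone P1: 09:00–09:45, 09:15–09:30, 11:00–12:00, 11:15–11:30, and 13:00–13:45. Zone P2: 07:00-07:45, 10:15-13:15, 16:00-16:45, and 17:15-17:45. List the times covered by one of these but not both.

07:00–07:45, 09:00–09:45, 10:15–11:00, 12:00–13:00, 13:15–13:45, 16:00–16:45, 17:15–17:45

A, merged: 09:00–09:45, 11:00–12:00, 13:00–13:45.
A \ B = 09:00–09:45, 13:15–13:45.
B \ A = 07:00–07:45, 10:15–11:00, 12:00–13:00, 16:00–16:45, 17:15–17:45.
Union of the two gives the symmetric difference.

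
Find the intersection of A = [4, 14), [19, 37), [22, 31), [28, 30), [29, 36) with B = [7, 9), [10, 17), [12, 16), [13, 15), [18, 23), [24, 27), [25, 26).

[7, 9) ∪ [10, 14) ∪ [19, 23) ∪ [24, 27)

A, merged: [4, 14), [19, 37).
B, merged: [7, 9), [10, 17), [18, 23), [24, 27).
[4, 14) overlaps B on [7, 9), [10, 14).
[19, 37) overlaps B on [19, 23), [24, 27).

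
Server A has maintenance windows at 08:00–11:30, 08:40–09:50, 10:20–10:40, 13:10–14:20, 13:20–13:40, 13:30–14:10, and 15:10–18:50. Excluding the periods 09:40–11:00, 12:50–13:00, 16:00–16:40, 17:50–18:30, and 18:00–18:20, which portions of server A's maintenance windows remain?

08:00-09:40, 11:00-11:30, 13:10-14:20, 15:10-16:00, 16:40-17:50, 18:30-18:50

Merge the first list: 08:00-11:30, 13:10-14:20, 15:10-18:50.
Merge the second list: 09:40-11:00, 12:50-13:00, 16:00-16:40, 17:50-18:30.
08:00-11:30 minus B → 08:00-09:40, 11:00-11:30.
13:10-14:20: no B overlap → unchanged.
15:10-18:50 minus B → 15:10-16:00, 16:40-17:50, 18:30-18:50.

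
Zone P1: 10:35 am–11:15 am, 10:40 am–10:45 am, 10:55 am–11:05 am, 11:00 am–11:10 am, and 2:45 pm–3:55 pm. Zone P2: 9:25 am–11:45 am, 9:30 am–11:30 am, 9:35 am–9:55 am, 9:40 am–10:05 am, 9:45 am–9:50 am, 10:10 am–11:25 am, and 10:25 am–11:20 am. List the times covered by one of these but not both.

9:25 am–10:35 am, 11:15 am–11:45 am, 2:45 pm–3:55 pm

Merge the first list: 10:35 am–11:15 am, 2:45 pm–3:55 pm.
Merge the second list: 9:25 am–11:45 am.
A \ B = 2:45 pm–3:55 pm.
B \ A = 9:25 am–10:35 am, 11:15 am–11:45 am.
Union of the two gives the symmetric difference.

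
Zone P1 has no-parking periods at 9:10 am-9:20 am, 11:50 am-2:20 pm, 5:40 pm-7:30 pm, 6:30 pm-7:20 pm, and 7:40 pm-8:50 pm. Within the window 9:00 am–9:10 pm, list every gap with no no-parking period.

9:00 am–9:10 am, 9:20 am–11:50 am, 2:20 pm–5:40 pm, 7:30 pm–7:40 pm, 8:50 pm–9:10 pm

Covered (merged): 9:10 am–9:20 am, 11:50 am–2:20 pm, 5:40 pm–7:30 pm, 7:40 pm–8:50 pm.
Gaps within 9:00 am–9:10 pm: 9:00 am–9:10 am, 9:20 am–11:50 am, 2:20 pm–5:40 pm, 7:30 pm–7:40 pm, 8:50 pm–9:10 pm.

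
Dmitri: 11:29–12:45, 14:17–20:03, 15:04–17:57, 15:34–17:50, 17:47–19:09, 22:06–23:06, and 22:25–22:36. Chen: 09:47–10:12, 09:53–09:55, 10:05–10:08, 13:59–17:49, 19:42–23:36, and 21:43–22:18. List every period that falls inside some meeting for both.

A, merged: 11:29–12:45, 14:17–20:03, 22:06–23:06.
B, merged: 09:47–10:12, 13:59–17:49, 19:42–23:36.
11:29–12:45 falls entirely outside B.
14:17–20:03 overlaps B on 14:17–17:49, 19:42–20:03.
22:06–23:06 overlaps B on 22:06–23:06.

14:17–17:49, 19:42–20:03, 22:06–23:06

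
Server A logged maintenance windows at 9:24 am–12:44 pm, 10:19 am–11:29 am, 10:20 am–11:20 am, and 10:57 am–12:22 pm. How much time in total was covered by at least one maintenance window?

3 h 20 min

Merged: 9:24 am–12:44 pm.
Length: 3 h 20 min.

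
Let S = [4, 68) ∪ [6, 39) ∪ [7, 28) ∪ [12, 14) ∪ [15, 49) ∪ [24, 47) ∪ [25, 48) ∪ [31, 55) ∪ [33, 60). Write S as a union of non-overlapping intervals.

[4, 68)

[6, 39) overlaps/touches [4, 68) → extend to [4, 68).
[7, 28) overlaps/touches [4, 68) → extend to [4, 68).
[12, 14) overlaps/touches [4, 68) → extend to [4, 68).
[15, 49) overlaps/touches [4, 68) → extend to [4, 68).
[24, 47) overlaps/touches [4, 68) → extend to [4, 68).
[25, 48) overlaps/touches [4, 68) → extend to [4, 68).
[31, 55) overlaps/touches [4, 68) → extend to [4, 68).
[33, 60) overlaps/touches [4, 68) → extend to [4, 68).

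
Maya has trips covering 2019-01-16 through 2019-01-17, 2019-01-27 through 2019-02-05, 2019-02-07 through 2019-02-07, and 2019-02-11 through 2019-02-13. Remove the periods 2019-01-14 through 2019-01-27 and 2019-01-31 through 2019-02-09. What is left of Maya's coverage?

2019-01-16 through 2019-01-17: entirely removed.
2019-01-27 through 2019-02-05 \ B = 2019-01-28 through 2019-01-30.
2019-02-07 through 2019-02-07: entirely removed.
2019-02-11 through 2019-02-13: nothing removed.

2019-01-28 through 2019-01-30, 2019-02-11 through 2019-02-13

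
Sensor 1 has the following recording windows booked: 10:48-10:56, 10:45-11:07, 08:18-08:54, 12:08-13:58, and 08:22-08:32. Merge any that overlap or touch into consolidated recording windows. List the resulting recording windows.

Sort by start: 08:18–08:54, 08:22–08:32, 10:45–11:07, 10:48–10:56, 12:08–13:58.
08:22–08:32 overlaps/touches 08:18–08:54 → extend to 08:18–08:54.
10:45–11:07 is disjoint → start new block.
10:48–10:56 overlaps/touches 10:45–11:07 → extend to 10:45–11:07.
12:08–13:58 is disjoint → start new block.

08:18–08:54, 10:45–11:07, 12:08–13:58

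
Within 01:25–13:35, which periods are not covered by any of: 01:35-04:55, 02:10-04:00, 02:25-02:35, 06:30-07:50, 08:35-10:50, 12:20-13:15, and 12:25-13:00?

01:25-01:35, 04:55-06:30, 07:50-08:35, 10:50-12:20, 13:15-13:35

After merging, the occupied span is 01:35-04:55, 06:30-07:50, 08:35-10:50, 12:20-13:15.
Gaps within 01:25-13:35: 01:25-01:35, 04:55-06:30, 07:50-08:35, 10:50-12:20, 13:15-13:35.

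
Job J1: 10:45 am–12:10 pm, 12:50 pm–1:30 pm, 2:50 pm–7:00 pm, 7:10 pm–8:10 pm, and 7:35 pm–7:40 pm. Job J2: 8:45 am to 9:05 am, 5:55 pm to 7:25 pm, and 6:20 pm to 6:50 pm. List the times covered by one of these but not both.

Merge the first list: 10:45 am–12:10 pm, 12:50 pm–1:30 pm, 2:50 pm–7:00 pm, 7:10 pm–8:10 pm.
Merge the second list: 8:45 am–9:05 am, 5:55 pm–7:25 pm.
A but not B: 10:45 am–12:10 pm, 12:50 pm–1:30 pm, 2:50 pm–5:55 pm, 7:25 pm–8:10 pm.
B but not A: 8:45 am–9:05 am, 7:00 pm–7:10 pm.
Combining gives A △ B.

8:45 am–9:05 am, 10:45 am–12:10 pm, 12:50 pm–1:30 pm, 2:50 pm–5:55 pm, 7:00 pm–7:10 pm, 7:25 pm–8:10 pm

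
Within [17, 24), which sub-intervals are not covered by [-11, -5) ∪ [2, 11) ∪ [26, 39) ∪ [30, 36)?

Covered (merged): [-11, -5), [2, 11), [26, 39).
Uncovered inside [17, 24): [17, 24).

[17, 24)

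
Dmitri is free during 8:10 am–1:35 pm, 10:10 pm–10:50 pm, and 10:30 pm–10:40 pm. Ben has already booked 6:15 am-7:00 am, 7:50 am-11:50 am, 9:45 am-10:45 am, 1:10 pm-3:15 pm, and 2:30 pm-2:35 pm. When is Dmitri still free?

11:50 am–1:10 pm, 10:10 pm–10:50 pm

A, merged: 8:10 am–1:35 pm, 10:10 pm–10:50 pm.
B, merged: 6:15 am–7:00 am, 7:50 am–11:50 am, 1:10 pm–3:15 pm.
8:10 am–1:35 pm minus B → 11:50 am–1:10 pm.
10:10 pm–10:50 pm: no B overlap → unchanged.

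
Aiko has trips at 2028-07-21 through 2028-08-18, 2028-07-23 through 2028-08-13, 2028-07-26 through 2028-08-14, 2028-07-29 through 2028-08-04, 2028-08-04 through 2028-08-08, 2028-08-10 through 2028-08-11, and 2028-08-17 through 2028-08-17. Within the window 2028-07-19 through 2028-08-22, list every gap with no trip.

Covered (merged): 2028-07-21 through 2028-08-18.
Uncovered inside 2028-07-19 through 2028-08-22: 2028-07-19 through 2028-07-20, 2028-08-19 through 2028-08-22.

2028-07-19 through 2028-07-20, 2028-08-19 through 2028-08-22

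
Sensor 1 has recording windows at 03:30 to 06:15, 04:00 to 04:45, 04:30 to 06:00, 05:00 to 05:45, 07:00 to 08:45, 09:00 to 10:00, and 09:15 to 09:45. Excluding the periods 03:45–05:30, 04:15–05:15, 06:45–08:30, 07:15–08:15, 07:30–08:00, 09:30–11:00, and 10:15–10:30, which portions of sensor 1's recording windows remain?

03:30–03:45, 05:30–06:15, 08:30–08:45, 09:00–09:30

A, merged: 03:30–06:15, 07:00–08:45, 09:00–10:00.
B, merged: 03:45–05:30, 06:45–08:30, 09:30–11:00.
03:30–06:15 minus B → 03:30–03:45, 05:30–06:15.
07:00–08:45 minus B → 08:30–08:45.
09:00–10:00 minus B → 09:00–09:30.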